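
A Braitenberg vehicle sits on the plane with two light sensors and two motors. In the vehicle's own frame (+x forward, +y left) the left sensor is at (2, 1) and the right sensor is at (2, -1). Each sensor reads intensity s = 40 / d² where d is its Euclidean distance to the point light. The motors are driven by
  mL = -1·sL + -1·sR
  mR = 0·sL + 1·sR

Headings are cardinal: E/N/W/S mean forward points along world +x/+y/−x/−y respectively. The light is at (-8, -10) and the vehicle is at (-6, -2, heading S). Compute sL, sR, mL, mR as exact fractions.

8/9 40/37 -656/333 40/37

left sensor world pos  = (-5, -4); dL² = 45
right sensor world pos = (-7, -4); dR² = 37
sL = 40/45 = 8/9
sR = 40/37 = 40/37
mL = -1·sL + -1·sR = -656/333
mR = 0·sL + 1·sR = 40/37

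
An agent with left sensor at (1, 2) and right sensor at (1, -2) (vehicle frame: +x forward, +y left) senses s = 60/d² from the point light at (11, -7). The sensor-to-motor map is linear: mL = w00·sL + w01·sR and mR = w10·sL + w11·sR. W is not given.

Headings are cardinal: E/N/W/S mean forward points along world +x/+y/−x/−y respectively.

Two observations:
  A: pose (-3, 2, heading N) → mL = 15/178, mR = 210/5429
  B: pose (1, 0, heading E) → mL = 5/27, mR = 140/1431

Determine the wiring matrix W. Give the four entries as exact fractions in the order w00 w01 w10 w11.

obs A: pose=(-3,2,N) → sL=15/89, sR=15/61, mL=15/178, mR=210/5429
obs B: pose=(1,0,E) → sL=10/27, sR=30/53, mL=5/27, mR=140/1431
sensor matrix S = [[15/89, 15/61], [10/27, 30/53]]; det S = 11200/2589633
solve [mL_A; mL_B] = S·[w00; w01] and [mR_A; mR_B] = S·[w10; w11]:
  w00 = 1/2, w01 = 0, w10 = -1/2, w11 = 1/2

1/2 0 -1/2 1/2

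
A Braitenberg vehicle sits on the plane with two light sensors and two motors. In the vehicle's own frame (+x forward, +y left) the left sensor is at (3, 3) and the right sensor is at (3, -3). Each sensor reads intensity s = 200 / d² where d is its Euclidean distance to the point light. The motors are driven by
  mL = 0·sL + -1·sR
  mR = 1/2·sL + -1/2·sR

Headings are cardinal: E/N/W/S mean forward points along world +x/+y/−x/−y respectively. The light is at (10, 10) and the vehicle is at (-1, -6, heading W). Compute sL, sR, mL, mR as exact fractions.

200/557 40/73 -40/73 -3840/40661

left sensor world pos  = (-4, -9); dL² = 557
right sensor world pos = (-4, -3); dR² = 365
sL = 200/557 = 200/557
sR = 200/365 = 40/73
mL = 0·sL + -1·sR = -40/73
mR = 1/2·sL + -1/2·sR = -3840/40661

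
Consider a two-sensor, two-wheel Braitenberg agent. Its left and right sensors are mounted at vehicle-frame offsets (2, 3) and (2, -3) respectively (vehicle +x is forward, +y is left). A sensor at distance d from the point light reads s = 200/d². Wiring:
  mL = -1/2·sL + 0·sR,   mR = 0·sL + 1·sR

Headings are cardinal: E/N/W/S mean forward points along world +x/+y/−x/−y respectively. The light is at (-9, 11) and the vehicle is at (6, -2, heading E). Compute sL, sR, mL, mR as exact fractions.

left sensor world pos  = (8, 1); dL² = 389
right sensor world pos = (8, -5); dR² = 545
sL = 200/389 = 200/389
sR = 200/545 = 40/109
mL = -1/2·sL + 0·sR = -100/389
mR = 0·sL + 1·sR = 40/109

200/389 40/109 -100/389 40/109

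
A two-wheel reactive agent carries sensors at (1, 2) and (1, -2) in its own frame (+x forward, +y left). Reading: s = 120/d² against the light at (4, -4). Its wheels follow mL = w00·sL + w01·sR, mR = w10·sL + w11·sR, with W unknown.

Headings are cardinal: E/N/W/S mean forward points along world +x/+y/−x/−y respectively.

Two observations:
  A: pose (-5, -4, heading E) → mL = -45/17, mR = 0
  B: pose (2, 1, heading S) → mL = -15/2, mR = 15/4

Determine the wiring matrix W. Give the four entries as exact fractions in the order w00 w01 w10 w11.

-1/2 -1 1 -1

obs A: pose=(-5,-4,E) → sL=30/17, sR=30/17, mL=-45/17, mR=0
obs B: pose=(2,1,S) → sL=15/2, sR=15/4, mL=-15/2, mR=15/4
sensor matrix S = [[30/17, 30/17], [15/2, 15/4]]; det S = -225/34
solve [mL_A; mL_B] = S·[w00; w01] and [mR_A; mR_B] = S·[w10; w11]:
  w00 = -1/2, w01 = -1, w10 = 1, w11 = -1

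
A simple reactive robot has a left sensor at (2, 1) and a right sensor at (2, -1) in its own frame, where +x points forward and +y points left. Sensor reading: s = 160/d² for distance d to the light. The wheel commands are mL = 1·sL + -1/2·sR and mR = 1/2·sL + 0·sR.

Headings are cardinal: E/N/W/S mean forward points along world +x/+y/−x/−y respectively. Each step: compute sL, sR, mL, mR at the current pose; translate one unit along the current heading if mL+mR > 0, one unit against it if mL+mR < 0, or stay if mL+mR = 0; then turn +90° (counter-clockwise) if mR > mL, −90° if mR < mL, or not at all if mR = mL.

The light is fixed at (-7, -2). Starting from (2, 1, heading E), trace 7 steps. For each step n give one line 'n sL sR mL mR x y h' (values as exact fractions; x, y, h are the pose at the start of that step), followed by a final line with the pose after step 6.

0 160/137 32/25 1808/3425 80/137 2 1 E
1 80/53 80/73 3720/3869 40/53 3 1 N
2 160/169 160/153 10960/25857 80/169 3 2 E
3 20/17 8/9 112/153 10/17 4 2 N
4 32/41 32/37 528/1517 16/41 4 3 E
5 16/17 80/109 1064/1853 8/17 5 3 N
6 32/49 160/221 3152/10829 16/49 5 4 E
final 6 4 N

n=0: pose=(2,1,E); sL=160/137, sR=32/25; mL=1808/3425, mR=80/137; mL+mR=3808/3425 → advance +1; mR−mL=192/3425 → turn +1·90°
n=1: pose=(3,1,N); sL=80/53, sR=80/73; mL=3720/3869, mR=40/53; mL+mR=6640/3869 → advance +1; mR−mL=-800/3869 → turn -1·90°
n=2: pose=(3,2,E); sL=160/169, sR=160/153; mL=10960/25857, mR=80/169; mL+mR=23200/25857 → advance +1; mR−mL=1280/25857 → turn +1·90°
n=3: pose=(4,2,N); sL=20/17, sR=8/9; mL=112/153, mR=10/17; mL+mR=202/153 → advance +1; mR−mL=-22/153 → turn -1·90°
n=4: pose=(4,3,E); sL=32/41, sR=32/37; mL=528/1517, mR=16/41; mL+mR=1120/1517 → advance +1; mR−mL=64/1517 → turn +1·90°
n=5: pose=(5,3,N); sL=16/17, sR=80/109; mL=1064/1853, mR=8/17; mL+mR=1936/1853 → advance +1; mR−mL=-192/1853 → turn -1·90°
n=6: pose=(5,4,E); sL=32/49, sR=160/221; mL=3152/10829, mR=16/49; mL+mR=6688/10829 → advance +1; mR−mL=384/10829 → turn +1·90°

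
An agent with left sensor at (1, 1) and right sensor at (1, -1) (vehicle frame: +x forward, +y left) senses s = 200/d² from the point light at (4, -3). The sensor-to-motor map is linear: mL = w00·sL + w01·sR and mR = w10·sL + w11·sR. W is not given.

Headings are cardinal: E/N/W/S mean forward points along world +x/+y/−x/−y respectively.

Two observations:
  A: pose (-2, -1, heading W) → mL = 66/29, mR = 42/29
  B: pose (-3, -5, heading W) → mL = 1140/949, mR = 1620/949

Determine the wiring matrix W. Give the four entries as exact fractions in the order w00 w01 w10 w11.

1 -1/2 -1/2 1

obs A: pose=(-2,-1,W) → sL=4, sR=100/29, mL=66/29, mR=42/29
obs B: pose=(-3,-5,W) → sL=200/73, sR=40/13, mL=1140/949, mR=1620/949
sensor matrix S = [[4, 100/29], [200/73, 40/13]]; det S = 78720/27521
solve [mL_A; mL_B] = S·[w00; w01] and [mR_A; mR_B] = S·[w10; w11]:
  w00 = 1, w01 = -1/2, w10 = -1/2, w11 = 1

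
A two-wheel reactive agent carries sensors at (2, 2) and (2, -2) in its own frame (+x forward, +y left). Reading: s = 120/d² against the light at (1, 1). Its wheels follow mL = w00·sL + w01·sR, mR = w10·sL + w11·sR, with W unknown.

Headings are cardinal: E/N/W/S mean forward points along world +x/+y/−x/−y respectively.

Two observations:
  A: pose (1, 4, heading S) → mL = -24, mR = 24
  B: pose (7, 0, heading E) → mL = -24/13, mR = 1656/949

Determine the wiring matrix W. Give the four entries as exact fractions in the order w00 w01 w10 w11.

obs A: pose=(1,4,S) → sL=24, sR=24, mL=-24, mR=24
obs B: pose=(7,0,E) → sL=24/13, sR=120/73, mL=-24/13, mR=1656/949
sensor matrix S = [[24, 24], [24/13, 120/73]]; det S = -4608/949
solve [mL_A; mL_B] = S·[w00; w01] and [mR_A; mR_B] = S·[w10; w11]:
  w00 = -1, w01 = 0, w10 = 1/2, w11 = 1/2

-1 0 1/2 1/2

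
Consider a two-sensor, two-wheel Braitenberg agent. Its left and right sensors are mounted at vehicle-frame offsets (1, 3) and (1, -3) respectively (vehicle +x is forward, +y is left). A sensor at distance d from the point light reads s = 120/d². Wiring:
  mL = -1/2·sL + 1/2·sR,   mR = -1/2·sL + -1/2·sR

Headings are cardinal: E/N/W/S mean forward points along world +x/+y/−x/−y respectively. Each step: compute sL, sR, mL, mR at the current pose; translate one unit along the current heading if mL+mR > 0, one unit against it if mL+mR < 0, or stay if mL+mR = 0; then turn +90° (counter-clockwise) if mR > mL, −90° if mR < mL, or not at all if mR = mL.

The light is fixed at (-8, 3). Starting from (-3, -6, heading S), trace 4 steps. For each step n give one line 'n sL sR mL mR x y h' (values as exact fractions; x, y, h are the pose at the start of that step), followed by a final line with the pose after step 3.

0 30/41 15/13 225/1066 -1005/1066 -3 -6 S
1 120/137 120/41 5760/5617 -10680/5617 -3 -5 W
2 60/29 12/13 -216/377 -564/377 -2 -5 N
3 24/17 120/193 -1296/3281 -3336/3281 -2 -6 E
final -3 -6 S

n=0: pose=(-3,-6,S); sL=30/41, sR=15/13; mL=225/1066, mR=-1005/1066; mL+mR=-30/41 → advance -1; mR−mL=-15/13 → turn -1·90°
n=1: pose=(-3,-5,W); sL=120/137, sR=120/41; mL=5760/5617, mR=-10680/5617; mL+mR=-120/137 → advance -1; mR−mL=-120/41 → turn -1·90°
n=2: pose=(-2,-5,N); sL=60/29, sR=12/13; mL=-216/377, mR=-564/377; mL+mR=-60/29 → advance -1; mR−mL=-12/13 → turn -1·90°
n=3: pose=(-2,-6,E); sL=24/17, sR=120/193; mL=-1296/3281, mR=-3336/3281; mL+mR=-24/17 → advance -1; mR−mL=-120/193 → turn -1·90°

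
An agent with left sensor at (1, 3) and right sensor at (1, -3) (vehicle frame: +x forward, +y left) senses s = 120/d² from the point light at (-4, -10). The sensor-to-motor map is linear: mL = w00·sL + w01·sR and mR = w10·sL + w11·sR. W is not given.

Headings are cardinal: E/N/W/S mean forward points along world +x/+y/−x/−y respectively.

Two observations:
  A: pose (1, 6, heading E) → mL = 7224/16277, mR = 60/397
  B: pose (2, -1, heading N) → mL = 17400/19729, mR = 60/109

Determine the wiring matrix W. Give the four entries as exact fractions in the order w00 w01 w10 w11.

obs A: pose=(1,6,E) → sL=120/397, sR=24/41, mL=7224/16277, mR=60/397
obs B: pose=(2,-1,N) → sL=120/109, sR=120/181, mL=17400/19729, mR=60/109
sensor matrix S = [[120/397, 24/41], [120/109, 120/181]]; det S = -142594560/321128933
solve [mL_A; mL_B] = S·[w00; w01] and [mR_A; mR_B] = S·[w10; w11]:
  w00 = 1/2, w01 = 1/2, w10 = 1/2, w11 = 0

1/2 1/2 1/2 0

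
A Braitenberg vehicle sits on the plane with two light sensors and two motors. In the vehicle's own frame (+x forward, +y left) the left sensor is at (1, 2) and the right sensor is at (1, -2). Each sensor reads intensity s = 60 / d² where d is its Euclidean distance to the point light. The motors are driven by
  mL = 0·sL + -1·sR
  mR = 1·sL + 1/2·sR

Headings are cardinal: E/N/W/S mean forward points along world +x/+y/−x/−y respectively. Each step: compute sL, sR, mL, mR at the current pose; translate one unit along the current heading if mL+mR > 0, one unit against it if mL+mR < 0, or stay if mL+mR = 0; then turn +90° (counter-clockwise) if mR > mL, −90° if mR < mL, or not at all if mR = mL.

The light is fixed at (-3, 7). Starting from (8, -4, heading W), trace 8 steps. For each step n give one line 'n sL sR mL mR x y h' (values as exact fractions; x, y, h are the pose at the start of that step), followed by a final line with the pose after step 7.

n=0: pose=(8,-4,W); sL=60/269, sR=60/181; mL=-60/181, mR=18930/48689; mL+mR=2790/48689 → advance +1; mR−mL=35070/48689 → turn +1·90°
n=1: pose=(7,-4,S); sL=5/24, sR=15/52; mL=-15/52, mR=55/156; mL+mR=5/78 → advance +1; mR−mL=25/39 → turn +1·90°
n=2: pose=(7,-5,E); sL=60/221, sR=60/317; mL=-60/317, mR=25650/70057; mL+mR=12390/70057 → advance +1; mR−mL=38910/70057 → turn +1·90°
n=3: pose=(8,-5,N); sL=30/101, sR=6/29; mL=-6/29, mR=1173/2929; mL+mR=567/2929 → advance +1; mR−mL=1779/2929 → turn +1·90°
n=4: pose=(8,-4,W); sL=60/269, sR=60/181; mL=-60/181, mR=18930/48689; mL+mR=2790/48689 → advance +1; mR−mL=35070/48689 → turn +1·90°
n=5: pose=(7,-4,S); sL=5/24, sR=15/52; mL=-15/52, mR=55/156; mL+mR=5/78 → advance +1; mR−mL=25/39 → turn +1·90°
n=6: pose=(7,-5,E); sL=60/221, sR=60/317; mL=-60/317, mR=25650/70057; mL+mR=12390/70057 → advance +1; mR−mL=38910/70057 → turn +1·90°
n=7: pose=(8,-5,N); sL=30/101, sR=6/29; mL=-6/29, mR=1173/2929; mL+mR=567/2929 → advance +1; mR−mL=1779/2929 → turn +1·90°

0 60/269 60/181 -60/181 18930/48689 8 -4 W
1 5/24 15/52 -15/52 55/156 7 -4 S
2 60/221 60/317 -60/317 25650/70057 7 -5 E
3 30/101 6/29 -6/29 1173/2929 8 -5 N
4 60/269 60/181 -60/181 18930/48689 8 -4 W
5 5/24 15/52 -15/52 55/156 7 -4 S
6 60/221 60/317 -60/317 25650/70057 7 -5 E
7 30/101 6/29 -6/29 1173/2929 8 -5 N
final 8 -4 W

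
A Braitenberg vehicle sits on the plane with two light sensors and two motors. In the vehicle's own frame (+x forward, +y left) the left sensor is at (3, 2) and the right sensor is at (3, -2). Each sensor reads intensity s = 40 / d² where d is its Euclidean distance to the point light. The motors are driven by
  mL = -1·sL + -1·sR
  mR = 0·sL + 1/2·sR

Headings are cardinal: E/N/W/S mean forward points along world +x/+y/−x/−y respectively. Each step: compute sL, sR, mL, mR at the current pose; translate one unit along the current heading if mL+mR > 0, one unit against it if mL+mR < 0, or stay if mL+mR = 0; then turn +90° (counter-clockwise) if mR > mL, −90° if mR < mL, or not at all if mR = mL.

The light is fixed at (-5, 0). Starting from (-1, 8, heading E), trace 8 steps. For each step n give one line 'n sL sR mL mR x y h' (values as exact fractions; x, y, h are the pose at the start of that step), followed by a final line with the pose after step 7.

n=0: pose=(-1,8,E); sL=40/149, sR=8/17; mL=-1872/2533, mR=4/17; mL+mR=-1276/2533 → advance -1; mR−mL=2468/2533 → turn +1·90°
n=1: pose=(-2,8,N); sL=20/61, sR=20/73; mL=-2680/4453, mR=10/73; mL+mR=-2070/4453 → advance -1; mR−mL=3290/4453 → turn +1·90°
n=2: pose=(-2,7,W); sL=8/5, sR=40/81; mL=-848/405, mR=20/81; mL+mR=-748/405 → advance -1; mR−mL=316/135 → turn +1·90°
n=3: pose=(-1,7,S); sL=10/13, sR=2; mL=-36/13, mR=1; mL+mR=-23/13 → advance -1; mR−mL=49/13 → turn +1·90°
n=4: pose=(-1,8,E); sL=40/149, sR=8/17; mL=-1872/2533, mR=4/17; mL+mR=-1276/2533 → advance -1; mR−mL=2468/2533 → turn +1·90°
n=5: pose=(-2,8,N); sL=20/61, sR=20/73; mL=-2680/4453, mR=10/73; mL+mR=-2070/4453 → advance -1; mR−mL=3290/4453 → turn +1·90°
n=6: pose=(-2,7,W); sL=8/5, sR=40/81; mL=-848/405, mR=20/81; mL+mR=-748/405 → advance -1; mR−mL=316/135 → turn +1·90°
n=7: pose=(-1,7,S); sL=10/13, sR=2; mL=-36/13, mR=1; mL+mR=-23/13 → advance -1; mR−mL=49/13 → turn +1·90°

0 40/149 8/17 -1872/2533 4/17 -1 8 E
1 20/61 20/73 -2680/4453 10/73 -2 8 N
2 8/5 40/81 -848/405 20/81 -2 7 W
3 10/13 2 -36/13 1 -1 7 S
4 40/149 8/17 -1872/2533 4/17 -1 8 E
5 20/61 20/73 -2680/4453 10/73 -2 8 N
6 8/5 40/81 -848/405 20/81 -2 7 W
7 10/13 2 -36/13 1 -1 7 S
final -1 8 E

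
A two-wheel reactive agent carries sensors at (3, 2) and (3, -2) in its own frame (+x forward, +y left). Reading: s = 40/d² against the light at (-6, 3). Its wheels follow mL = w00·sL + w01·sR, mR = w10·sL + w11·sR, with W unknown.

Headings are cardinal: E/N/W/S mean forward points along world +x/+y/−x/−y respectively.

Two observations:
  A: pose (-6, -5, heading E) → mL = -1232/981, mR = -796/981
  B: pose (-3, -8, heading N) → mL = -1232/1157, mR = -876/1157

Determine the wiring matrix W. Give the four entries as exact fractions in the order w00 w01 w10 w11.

obs A: pose=(-6,-5,E) → sL=8/9, sR=40/109, mL=-1232/981, mR=-796/981
obs B: pose=(-3,-8,N) → sL=8/13, sR=40/89, mL=-1232/1157, mR=-876/1157
sensor matrix S = [[8/9, 40/109], [8/13, 40/89]]; det S = 197120/1135017
solve [mL_A; mL_B] = S·[w00; w01] and [mR_A; mR_B] = S·[w10; w11]:
  w00 = -1, w01 = -1, w10 = -1/2, w11 = -1

-1 -1 -1/2 -1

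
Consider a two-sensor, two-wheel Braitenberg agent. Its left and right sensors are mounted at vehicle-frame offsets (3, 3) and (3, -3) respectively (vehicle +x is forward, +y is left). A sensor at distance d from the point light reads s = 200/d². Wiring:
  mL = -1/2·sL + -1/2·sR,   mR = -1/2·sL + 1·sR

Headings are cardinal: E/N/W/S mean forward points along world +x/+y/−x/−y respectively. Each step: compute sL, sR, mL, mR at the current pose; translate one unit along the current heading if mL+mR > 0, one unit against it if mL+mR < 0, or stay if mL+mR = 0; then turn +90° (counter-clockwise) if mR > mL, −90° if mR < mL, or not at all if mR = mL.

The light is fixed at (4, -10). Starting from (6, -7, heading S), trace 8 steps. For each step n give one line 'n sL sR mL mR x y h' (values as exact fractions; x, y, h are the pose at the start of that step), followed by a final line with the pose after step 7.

n=0: pose=(6,-7,S); sL=8, sR=200; mL=-104, mR=196; mL+mR=92 → advance +1; mR−mL=300 → turn +1·90°
n=1: pose=(6,-8,E); sL=4, sR=100/13; mL=-76/13, mR=74/13; mL+mR=-2/13 → advance -1; mR−mL=150/13 → turn +1·90°
n=2: pose=(5,-8,N); sL=200/29, sR=200/41; mL=-7000/1189, mR=1700/1189; mL+mR=-5300/1189 → advance -1; mR−mL=300/41 → turn +1·90°
n=3: pose=(5,-9,W); sL=25, sR=10; mL=-35/2, mR=-5/2; mL+mR=-20 → advance -1; mR−mL=15 → turn +1·90°
n=4: pose=(6,-9,S); sL=200/29, sR=40; mL=-680/29, mR=1060/29; mL+mR=380/29 → advance +1; mR−mL=60 → turn +1·90°
n=5: pose=(6,-10,E); sL=100/17, sR=100/17; mL=-100/17, mR=50/17; mL+mR=-50/17 → advance -1; mR−mL=150/17 → turn +1·90°
n=6: pose=(5,-10,N); sL=200/13, sR=8; mL=-152/13, mR=4/13; mL+mR=-148/13 → advance -1; mR−mL=12 → turn +1·90°
n=7: pose=(5,-11,W); sL=10, sR=25; mL=-35/2, mR=20; mL+mR=5/2 → advance +1; mR−mL=75/2 → turn +1·90°

0 8 200 -104 196 6 -7 S
1 4 100/13 -76/13 74/13 6 -8 E
2 200/29 200/41 -7000/1189 1700/1189 5 -8 N
3 25 10 -35/2 -5/2 5 -9 W
4 200/29 40 -680/29 1060/29 6 -9 S
5 100/17 100/17 -100/17 50/17 6 -10 E
6 200/13 8 -152/13 4/13 5 -10 N
7 10 25 -35/2 20 5 -11 W
final 4 -11 S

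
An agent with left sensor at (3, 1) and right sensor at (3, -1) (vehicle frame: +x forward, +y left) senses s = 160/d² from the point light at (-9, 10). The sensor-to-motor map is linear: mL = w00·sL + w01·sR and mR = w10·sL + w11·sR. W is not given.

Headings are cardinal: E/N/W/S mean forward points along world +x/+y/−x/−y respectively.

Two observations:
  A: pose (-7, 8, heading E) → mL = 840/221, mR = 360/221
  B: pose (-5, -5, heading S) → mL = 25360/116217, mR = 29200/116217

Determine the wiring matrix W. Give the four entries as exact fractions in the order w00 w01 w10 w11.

1 -1/2 -1/2 1

obs A: pose=(-7,8,E) → sL=80/13, sR=80/17, mL=840/221, mR=360/221
obs B: pose=(-5,-5,S) → sL=160/349, sR=160/333, mL=25360/116217, mR=29200/116217
sensor matrix S = [[80/13, 80/17], [160/349, 160/333]]; det S = 20531200/25683957
solve [mL_A; mL_B] = S·[w00; w01] and [mR_A; mR_B] = S·[w10; w11]:
  w00 = 1, w01 = -1/2, w10 = -1/2, w11 = 1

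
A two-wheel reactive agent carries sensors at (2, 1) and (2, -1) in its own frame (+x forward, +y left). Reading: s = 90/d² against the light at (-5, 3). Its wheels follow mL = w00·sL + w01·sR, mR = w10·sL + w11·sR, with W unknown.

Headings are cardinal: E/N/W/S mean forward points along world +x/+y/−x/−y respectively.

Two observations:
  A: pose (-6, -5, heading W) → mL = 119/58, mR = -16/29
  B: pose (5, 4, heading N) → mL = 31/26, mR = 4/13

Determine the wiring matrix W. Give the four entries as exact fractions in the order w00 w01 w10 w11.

obs A: pose=(-6,-5,W) → sL=1, sR=45/29, mL=119/58, mR=-16/29
obs B: pose=(5,4,N) → sL=1, sR=9/13, mL=31/26, mR=4/13
sensor matrix S = [[1, 45/29], [1, 9/13]]; det S = -324/377
solve [mL_A; mL_B] = S·[w00; w01] and [mR_A; mR_B] = S·[w10; w11]:
  w00 = 1/2, w01 = 1, w10 = 1, w11 = -1

1/2 1 1 -1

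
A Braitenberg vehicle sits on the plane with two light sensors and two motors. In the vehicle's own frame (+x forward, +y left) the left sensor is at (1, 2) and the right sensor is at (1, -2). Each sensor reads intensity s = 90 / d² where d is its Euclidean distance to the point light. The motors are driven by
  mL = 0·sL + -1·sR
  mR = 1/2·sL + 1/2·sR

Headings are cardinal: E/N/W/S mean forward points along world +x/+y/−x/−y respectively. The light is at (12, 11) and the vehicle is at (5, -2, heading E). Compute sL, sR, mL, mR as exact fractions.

90/157 10/29 -10/29 2090/4553

left sensor world pos  = (6, 0); dL² = 157
right sensor world pos = (6, -4); dR² = 261
sL = 90/157 = 90/157
sR = 90/261 = 10/29
mL = 0·sL + -1·sR = -10/29
mR = 1/2·sL + 1/2·sR = 2090/4553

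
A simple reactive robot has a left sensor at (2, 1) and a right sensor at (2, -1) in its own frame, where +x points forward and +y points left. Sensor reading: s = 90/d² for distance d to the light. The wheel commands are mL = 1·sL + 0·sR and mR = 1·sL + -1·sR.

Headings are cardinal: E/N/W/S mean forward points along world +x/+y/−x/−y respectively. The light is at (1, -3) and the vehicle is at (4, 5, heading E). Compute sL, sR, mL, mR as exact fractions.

45/53 45/37 45/53 -720/1961

left sensor world pos  = (6, 6); dL² = 106
right sensor world pos = (6, 4); dR² = 74
sL = 90/106 = 45/53
sR = 90/74 = 45/37
mL = 1·sL + 0·sR = 45/53
mR = 1·sL + -1·sR = -720/1961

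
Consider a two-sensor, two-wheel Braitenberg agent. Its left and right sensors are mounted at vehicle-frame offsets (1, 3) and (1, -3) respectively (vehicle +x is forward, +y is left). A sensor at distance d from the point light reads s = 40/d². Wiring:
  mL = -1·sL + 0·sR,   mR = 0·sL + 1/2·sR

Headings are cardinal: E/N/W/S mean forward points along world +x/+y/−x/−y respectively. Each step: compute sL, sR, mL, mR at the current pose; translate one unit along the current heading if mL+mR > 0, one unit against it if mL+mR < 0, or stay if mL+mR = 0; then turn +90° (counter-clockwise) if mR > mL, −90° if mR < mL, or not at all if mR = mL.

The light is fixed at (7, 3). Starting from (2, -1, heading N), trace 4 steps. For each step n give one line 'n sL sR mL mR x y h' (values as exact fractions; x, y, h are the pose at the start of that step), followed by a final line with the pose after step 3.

0 40/73 40/13 -40/73 20/13 2 -1 N
1 5/9 10/9 -5/9 5/9 2 0 W
2 2 1/2 -2 1/4 2 0 S
3 40/17 40/41 -40/17 20/41 2 1 E
final 1 1 N

n=0: pose=(2,-1,N); sL=40/73, sR=40/13; mL=-40/73, mR=20/13; mL+mR=940/949 → advance +1; mR−mL=1980/949 → turn +1·90°
n=1: pose=(2,0,W); sL=5/9, sR=10/9; mL=-5/9, mR=5/9; mL+mR=0 → advance +0; mR−mL=10/9 → turn +1·90°
n=2: pose=(2,0,S); sL=2, sR=1/2; mL=-2, mR=1/4; mL+mR=-7/4 → advance -1; mR−mL=9/4 → turn +1·90°
n=3: pose=(2,1,E); sL=40/17, sR=40/41; mL=-40/17, mR=20/41; mL+mR=-1300/697 → advance -1; mR−mL=1980/697 → turn +1·90°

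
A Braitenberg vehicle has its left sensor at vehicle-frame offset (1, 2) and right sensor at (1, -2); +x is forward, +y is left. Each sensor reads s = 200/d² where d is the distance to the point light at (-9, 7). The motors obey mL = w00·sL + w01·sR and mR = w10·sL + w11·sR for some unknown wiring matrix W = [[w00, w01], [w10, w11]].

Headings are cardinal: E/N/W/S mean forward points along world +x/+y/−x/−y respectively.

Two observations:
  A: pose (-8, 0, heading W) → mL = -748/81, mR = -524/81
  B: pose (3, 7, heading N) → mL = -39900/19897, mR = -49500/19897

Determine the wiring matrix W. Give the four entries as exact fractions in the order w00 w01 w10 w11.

obs A: pose=(-8,0,W) → sL=200/81, sR=8, mL=-748/81, mR=-524/81
obs B: pose=(3,7,N) → sL=200/101, sR=200/197, mL=-39900/19897, mR=-49500/19897
sensor matrix S = [[200/81, 8], [200/101, 200/197]]; det S = -21491200/1611657
solve [mL_A; mL_B] = S·[w00; w01] and [mR_A; mR_B] = S·[w10; w11]:
  w00 = -1/2, w01 = -1, w10 = -1, w11 = -1/2

-1/2 -1 -1 -1/2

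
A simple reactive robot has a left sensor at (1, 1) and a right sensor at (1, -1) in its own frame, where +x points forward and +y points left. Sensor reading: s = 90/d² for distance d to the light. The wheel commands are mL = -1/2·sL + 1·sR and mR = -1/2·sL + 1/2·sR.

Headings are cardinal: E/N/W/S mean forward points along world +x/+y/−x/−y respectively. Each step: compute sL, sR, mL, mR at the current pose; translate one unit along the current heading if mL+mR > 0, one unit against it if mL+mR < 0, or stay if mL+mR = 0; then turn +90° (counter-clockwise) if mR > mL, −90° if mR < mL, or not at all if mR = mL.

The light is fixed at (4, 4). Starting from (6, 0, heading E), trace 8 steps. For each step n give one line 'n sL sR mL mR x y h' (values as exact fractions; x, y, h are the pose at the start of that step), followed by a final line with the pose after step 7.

n=0: pose=(6,0,E); sL=5, sR=45/17; mL=5/34, mR=-20/17; mL+mR=-35/34 → advance -1; mR−mL=-45/34 → turn -1·90°
n=1: pose=(5,0,S); sL=90/29, sR=18/5; mL=297/145, mR=36/145; mL+mR=333/145 → advance +1; mR−mL=-9/5 → turn -1·90°
n=2: pose=(5,-1,W); sL=5/2, sR=45/8; mL=35/8, mR=25/16; mL+mR=95/16 → advance +1; mR−mL=-45/16 → turn -1·90°
n=3: pose=(4,-1,N); sL=90/17, sR=90/17; mL=45/17, mR=0; mL+mR=45/17 → advance +1; mR−mL=-45/17 → turn -1·90°
n=4: pose=(4,0,E); sL=9, sR=45/13; mL=-27/26, mR=-36/13; mL+mR=-99/26 → advance -1; mR−mL=-45/26 → turn -1·90°
n=5: pose=(3,0,S); sL=18/5, sR=90/29; mL=189/145, mR=-36/145; mL+mR=153/145 → advance +1; mR−mL=-45/29 → turn -1·90°
n=6: pose=(3,-1,W); sL=9/4, sR=9/2; mL=27/8, mR=9/8; mL+mR=9/2 → advance +1; mR−mL=-9/4 → turn -1·90°
n=7: pose=(2,-1,N); sL=18/5, sR=90/17; mL=297/85, mR=72/85; mL+mR=369/85 → advance +1; mR−mL=-45/17 → turn -1·90°

0 5 45/17 5/34 -20/17 6 0 E
1 90/29 18/5 297/145 36/145 5 0 S
2 5/2 45/8 35/8 25/16 5 -1 W
3 90/17 90/17 45/17 0 4 -1 N
4 9 45/13 -27/26 -36/13 4 0 E
5 18/5 90/29 189/145 -36/145 3 0 S
6 9/4 9/2 27/8 9/8 3 -1 W
7 18/5 90/17 297/85 72/85 2 -1 N
final 2 0 E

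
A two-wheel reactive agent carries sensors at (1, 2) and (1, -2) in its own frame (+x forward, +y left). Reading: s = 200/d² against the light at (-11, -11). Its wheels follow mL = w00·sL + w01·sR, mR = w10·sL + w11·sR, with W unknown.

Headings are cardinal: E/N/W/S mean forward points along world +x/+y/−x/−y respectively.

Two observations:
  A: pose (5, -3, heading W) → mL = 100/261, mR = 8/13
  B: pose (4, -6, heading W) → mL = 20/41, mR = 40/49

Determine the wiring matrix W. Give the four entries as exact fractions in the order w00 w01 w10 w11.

obs A: pose=(5,-3,W) → sL=200/261, sR=8/13, mL=100/261, mR=8/13
obs B: pose=(4,-6,W) → sL=40/41, sR=40/49, mL=20/41, mR=40/49
sensor matrix S = [[200/261, 8/13], [40/41, 40/49]]; det S = 171520/6816537
solve [mL_A; mL_B] = S·[w00; w01] and [mR_A; mR_B] = S·[w10; w11]:
  w00 = 1/2, w01 = 0, w10 = 0, w11 = 1

1/2 0 0 1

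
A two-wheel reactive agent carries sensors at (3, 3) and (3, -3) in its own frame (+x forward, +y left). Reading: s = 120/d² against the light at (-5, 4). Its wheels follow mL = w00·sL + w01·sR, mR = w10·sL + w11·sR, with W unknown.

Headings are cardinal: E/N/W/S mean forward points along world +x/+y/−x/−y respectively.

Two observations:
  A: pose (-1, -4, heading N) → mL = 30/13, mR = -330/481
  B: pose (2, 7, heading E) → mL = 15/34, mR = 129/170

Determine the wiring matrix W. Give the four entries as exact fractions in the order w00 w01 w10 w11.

obs A: pose=(-1,-4,N) → sL=60/13, sR=60/37, mL=30/13, mR=-330/481
obs B: pose=(2,7,E) → sL=15/17, sR=6/5, mL=15/34, mR=129/170
sensor matrix S = [[60/13, 60/37], [15/17, 6/5]]; det S = 33588/8177
solve [mL_A; mL_B] = S·[w00; w01] and [mR_A; mR_B] = S·[w10; w11]:
  w00 = 1/2, w01 = 0, w10 = -1/2, w11 = 1

1/2 0 -1/2 1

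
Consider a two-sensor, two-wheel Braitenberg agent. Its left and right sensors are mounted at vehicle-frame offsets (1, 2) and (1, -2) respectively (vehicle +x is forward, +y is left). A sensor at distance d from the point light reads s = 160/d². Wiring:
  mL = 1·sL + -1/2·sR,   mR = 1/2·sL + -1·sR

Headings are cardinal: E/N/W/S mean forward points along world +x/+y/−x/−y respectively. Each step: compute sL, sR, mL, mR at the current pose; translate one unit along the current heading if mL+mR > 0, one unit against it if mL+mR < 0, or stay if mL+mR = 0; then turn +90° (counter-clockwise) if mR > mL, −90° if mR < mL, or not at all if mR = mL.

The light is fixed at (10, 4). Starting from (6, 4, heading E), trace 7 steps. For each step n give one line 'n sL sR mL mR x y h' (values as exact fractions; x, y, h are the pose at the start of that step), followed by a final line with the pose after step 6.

0 160/13 160/13 80/13 -80/13 6 4 E
1 32 160/37 1104/37 432/37 6 4 S
2 80/17 80/13 360/221 -840/221 6 3 W
3 32/5 160 -368/5 -784/5 7 3 N
4 40 8 36 12 7 2 E
5 160/9 32/5 656/45 112/45 8 2 S
6 80/17 16 -56/17 -232/17 8 1 W
final 9 1 N

n=0: pose=(6,4,E); sL=160/13, sR=160/13; mL=80/13, mR=-80/13; mL+mR=0 → advance +0; mR−mL=-160/13 → turn -1·90°
n=1: pose=(6,4,S); sL=32, sR=160/37; mL=1104/37, mR=432/37; mL+mR=1536/37 → advance +1; mR−mL=-672/37 → turn -1·90°
n=2: pose=(6,3,W); sL=80/17, sR=80/13; mL=360/221, mR=-840/221; mL+mR=-480/221 → advance -1; mR−mL=-1200/221 → turn -1·90°
n=3: pose=(7,3,N); sL=32/5, sR=160; mL=-368/5, mR=-784/5; mL+mR=-1152/5 → advance -1; mR−mL=-416/5 → turn -1·90°
n=4: pose=(7,2,E); sL=40, sR=8; mL=36, mR=12; mL+mR=48 → advance +1; mR−mL=-24 → turn -1·90°
n=5: pose=(8,2,S); sL=160/9, sR=32/5; mL=656/45, mR=112/45; mL+mR=256/15 → advance +1; mR−mL=-544/45 → turn -1·90°
n=6: pose=(8,1,W); sL=80/17, sR=16; mL=-56/17, mR=-232/17; mL+mR=-288/17 → advance -1; mR−mL=-176/17 → turn -1·90°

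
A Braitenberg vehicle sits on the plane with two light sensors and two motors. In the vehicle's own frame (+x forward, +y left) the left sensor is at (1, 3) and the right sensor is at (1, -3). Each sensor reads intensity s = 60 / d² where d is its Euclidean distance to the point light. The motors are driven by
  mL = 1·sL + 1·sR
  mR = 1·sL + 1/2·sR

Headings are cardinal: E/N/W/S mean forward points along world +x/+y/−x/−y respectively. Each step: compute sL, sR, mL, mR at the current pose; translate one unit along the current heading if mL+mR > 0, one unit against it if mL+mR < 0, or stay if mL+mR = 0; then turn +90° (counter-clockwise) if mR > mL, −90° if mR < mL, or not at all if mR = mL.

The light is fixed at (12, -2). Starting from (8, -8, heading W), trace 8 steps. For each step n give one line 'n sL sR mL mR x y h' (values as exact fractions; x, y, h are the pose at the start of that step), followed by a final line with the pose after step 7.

n=0: pose=(8,-8,W); sL=30/53, sR=30/17; mL=2100/901, mR=1305/901; mL+mR=3405/901 → advance +1; mR−mL=-15/17 → turn -1·90°
n=1: pose=(7,-8,N); sL=60/89, sR=60/29; mL=7080/2581, mR=4410/2581; mL+mR=11490/2581 → advance +1; mR−mL=-30/29 → turn -1·90°
n=2: pose=(7,-7,E); sL=3, sR=3/4; mL=15/4, mR=27/8; mL+mR=57/8 → advance +1; mR−mL=-3/8 → turn -1·90°
n=3: pose=(8,-7,S); sL=60/37, sR=12/17; mL=1464/629, mR=1242/629; mL+mR=2706/629 → advance +1; mR−mL=-6/17 → turn -1·90°
n=4: pose=(8,-8,W); sL=30/53, sR=30/17; mL=2100/901, mR=1305/901; mL+mR=3405/901 → advance +1; mR−mL=-15/17 → turn -1·90°
n=5: pose=(7,-8,N); sL=60/89, sR=60/29; mL=7080/2581, mR=4410/2581; mL+mR=11490/2581 → advance +1; mR−mL=-30/29 → turn -1·90°
n=6: pose=(7,-7,E); sL=3, sR=3/4; mL=15/4, mR=27/8; mL+mR=57/8 → advance +1; mR−mL=-3/8 → turn -1·90°
n=7: pose=(8,-7,S); sL=60/37, sR=12/17; mL=1464/629, mR=1242/629; mL+mR=2706/629 → advance +1; mR−mL=-6/17 → turn -1·90°

0 30/53 30/17 2100/901 1305/901 8 -8 W
1 60/89 60/29 7080/2581 4410/2581 7 -8 N
2 3 3/4 15/4 27/8 7 -7 E
3 60/37 12/17 1464/629 1242/629 8 -7 S
4 30/53 30/17 2100/901 1305/901 8 -8 W
5 60/89 60/29 7080/2581 4410/2581 7 -8 N
6 3 3/4 15/4 27/8 7 -7 E
7 60/37 12/17 1464/629 1242/629 8 -7 S
final 8 -8 W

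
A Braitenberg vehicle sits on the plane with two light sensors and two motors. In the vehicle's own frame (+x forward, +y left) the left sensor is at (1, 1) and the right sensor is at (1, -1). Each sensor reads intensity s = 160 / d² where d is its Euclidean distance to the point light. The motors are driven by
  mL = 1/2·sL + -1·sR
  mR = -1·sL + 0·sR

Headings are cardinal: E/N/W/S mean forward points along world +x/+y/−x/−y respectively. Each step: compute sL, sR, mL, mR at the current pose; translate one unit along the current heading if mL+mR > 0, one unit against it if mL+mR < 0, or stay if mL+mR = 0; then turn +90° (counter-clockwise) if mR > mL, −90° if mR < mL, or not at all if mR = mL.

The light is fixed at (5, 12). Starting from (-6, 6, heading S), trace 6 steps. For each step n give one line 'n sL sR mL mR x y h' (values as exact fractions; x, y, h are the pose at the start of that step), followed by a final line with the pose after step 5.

0 160/149 160/193 -8400/28757 -160/149 -6 6 S
1 8/9 1 -5/9 -8/9 -6 7 W
2 160/137 160/97 -14160/13289 -160/137 -5 7 N
3 80/53 16/13 -328/689 -80/53 -5 6 E
4 160/149 160/193 -8400/28757 -160/149 -6 6 S
5 8/9 1 -5/9 -8/9 -6 7 W
final -5 7 N

n=0: pose=(-6,6,S); sL=160/149, sR=160/193; mL=-8400/28757, mR=-160/149; mL+mR=-39280/28757 → advance -1; mR−mL=-22480/28757 → turn -1·90°
n=1: pose=(-6,7,W); sL=8/9, sR=1; mL=-5/9, mR=-8/9; mL+mR=-13/9 → advance -1; mR−mL=-1/3 → turn -1·90°
n=2: pose=(-5,7,N); sL=160/137, sR=160/97; mL=-14160/13289, mR=-160/137; mL+mR=-29680/13289 → advance -1; mR−mL=-1360/13289 → turn -1·90°
n=3: pose=(-5,6,E); sL=80/53, sR=16/13; mL=-328/689, mR=-80/53; mL+mR=-1368/689 → advance -1; mR−mL=-712/689 → turn -1·90°
n=4: pose=(-6,6,S); sL=160/149, sR=160/193; mL=-8400/28757, mR=-160/149; mL+mR=-39280/28757 → advance -1; mR−mL=-22480/28757 → turn -1·90°
n=5: pose=(-6,7,W); sL=8/9, sR=1; mL=-5/9, mR=-8/9; mL+mR=-13/9 → advance -1; mR−mL=-1/3 → turn -1·90°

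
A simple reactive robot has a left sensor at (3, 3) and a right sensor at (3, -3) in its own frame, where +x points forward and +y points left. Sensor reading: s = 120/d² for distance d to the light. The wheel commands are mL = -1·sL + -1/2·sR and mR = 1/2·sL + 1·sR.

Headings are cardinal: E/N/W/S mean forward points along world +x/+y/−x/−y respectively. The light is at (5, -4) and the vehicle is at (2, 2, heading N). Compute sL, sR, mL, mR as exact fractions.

left sensor world pos  = (-1, 5); dL² = 117
right sensor world pos = (5, 5); dR² = 81
sL = 120/117 = 40/39
sR = 120/81 = 40/27
mL = -1·sL + -1/2·sR = -620/351
mR = 1/2·sL + 1·sR = 700/351

40/39 40/27 -620/351 700/351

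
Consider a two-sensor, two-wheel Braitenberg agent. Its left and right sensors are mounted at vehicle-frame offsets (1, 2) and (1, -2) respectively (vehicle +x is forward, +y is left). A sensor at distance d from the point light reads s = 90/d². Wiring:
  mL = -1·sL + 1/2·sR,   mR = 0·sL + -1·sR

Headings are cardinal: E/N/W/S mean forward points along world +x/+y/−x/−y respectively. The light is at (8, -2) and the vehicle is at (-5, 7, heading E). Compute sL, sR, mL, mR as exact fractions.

18/53 90/193 -1089/10229 -90/193

left sensor world pos  = (-4, 9); dL² = 265
right sensor world pos = (-4, 5); dR² = 193
sL = 90/265 = 18/53
sR = 90/193 = 90/193
mL = -1·sL + 1/2·sR = -1089/10229
mR = 0·sL + -1·sR = -90/193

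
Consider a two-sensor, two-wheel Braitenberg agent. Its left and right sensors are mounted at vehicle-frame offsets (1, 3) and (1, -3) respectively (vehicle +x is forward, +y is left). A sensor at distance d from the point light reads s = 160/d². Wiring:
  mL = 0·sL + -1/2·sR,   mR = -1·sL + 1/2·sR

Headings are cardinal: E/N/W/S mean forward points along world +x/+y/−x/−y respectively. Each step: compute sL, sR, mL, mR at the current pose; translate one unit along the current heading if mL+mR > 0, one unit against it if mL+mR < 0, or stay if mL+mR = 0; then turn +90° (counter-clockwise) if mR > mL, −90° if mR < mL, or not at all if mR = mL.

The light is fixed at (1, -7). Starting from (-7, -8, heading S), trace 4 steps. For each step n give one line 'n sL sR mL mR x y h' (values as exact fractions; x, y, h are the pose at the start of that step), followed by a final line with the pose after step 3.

0 160/29 32/25 -16/25 -3536/725 -7 -8 S
1 16/9 16/9 -8/9 -8/9 -7 -7 W
2 160/73 160/73 -80/73 -80/73 -6 -7 W
3 80/29 80/29 -40/29 -40/29 -5 -7 W
final -4 -7 W

n=0: pose=(-7,-8,S); sL=160/29, sR=32/25; mL=-16/25, mR=-3536/725; mL+mR=-160/29 → advance -1; mR−mL=-3072/725 → turn -1·90°
n=1: pose=(-7,-7,W); sL=16/9, sR=16/9; mL=-8/9, mR=-8/9; mL+mR=-16/9 → advance -1; mR−mL=0 → turn +0·90°
n=2: pose=(-6,-7,W); sL=160/73, sR=160/73; mL=-80/73, mR=-80/73; mL+mR=-160/73 → advance -1; mR−mL=0 → turn +0·90°
n=3: pose=(-5,-7,W); sL=80/29, sR=80/29; mL=-40/29, mR=-40/29; mL+mR=-80/29 → advance -1; mR−mL=0 → turn +0·90°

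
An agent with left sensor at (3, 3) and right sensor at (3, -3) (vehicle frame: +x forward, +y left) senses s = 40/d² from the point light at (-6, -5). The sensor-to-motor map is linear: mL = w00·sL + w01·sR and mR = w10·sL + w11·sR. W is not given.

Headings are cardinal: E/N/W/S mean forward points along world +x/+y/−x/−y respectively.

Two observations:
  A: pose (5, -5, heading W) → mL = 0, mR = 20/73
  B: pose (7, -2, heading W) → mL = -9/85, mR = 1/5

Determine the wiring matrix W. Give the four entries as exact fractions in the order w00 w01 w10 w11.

-1 1 1/2 0

obs A: pose=(5,-5,W) → sL=40/73, sR=40/73, mL=0, mR=20/73
obs B: pose=(7,-2,W) → sL=2/5, sR=5/17, mL=-9/85, mR=1/5
sensor matrix S = [[40/73, 40/73], [2/5, 5/17]]; det S = -72/1241
solve [mL_A; mL_B] = S·[w00; w01] and [mR_A; mR_B] = S·[w10; w11]:
  w00 = -1, w01 = 1, w10 = 1/2, w11 = 0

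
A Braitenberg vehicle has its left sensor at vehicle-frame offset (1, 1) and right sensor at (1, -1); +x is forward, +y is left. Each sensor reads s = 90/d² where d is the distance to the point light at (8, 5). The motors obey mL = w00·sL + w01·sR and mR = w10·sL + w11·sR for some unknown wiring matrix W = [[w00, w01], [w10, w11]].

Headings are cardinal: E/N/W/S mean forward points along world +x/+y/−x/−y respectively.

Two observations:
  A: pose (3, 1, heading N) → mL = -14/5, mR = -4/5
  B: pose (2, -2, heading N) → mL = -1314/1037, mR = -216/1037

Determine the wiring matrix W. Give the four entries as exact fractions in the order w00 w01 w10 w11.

-1/2 -1/2 1/2 -1/2

obs A: pose=(3,1,N) → sL=2, sR=18/5, mL=-14/5, mR=-4/5
obs B: pose=(2,-2,N) → sL=18/17, sR=90/61, mL=-1314/1037, mR=-216/1037
sensor matrix S = [[2, 18/5], [18/17, 90/61]]; det S = -4464/5185
solve [mL_A; mL_B] = S·[w00; w01] and [mR_A; mR_B] = S·[w10; w11]:
  w00 = -1/2, w01 = -1/2, w10 = 1/2, w11 = -1/2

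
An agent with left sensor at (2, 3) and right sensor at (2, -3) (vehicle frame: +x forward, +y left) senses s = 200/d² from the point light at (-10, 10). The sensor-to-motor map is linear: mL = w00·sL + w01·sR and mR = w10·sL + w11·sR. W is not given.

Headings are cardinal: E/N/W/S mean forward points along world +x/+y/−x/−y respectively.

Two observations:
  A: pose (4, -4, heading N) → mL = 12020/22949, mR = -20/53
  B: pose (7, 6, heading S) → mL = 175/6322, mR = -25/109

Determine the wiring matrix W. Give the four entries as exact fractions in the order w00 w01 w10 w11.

1 -1/2 -1/2 0

obs A: pose=(4,-4,N) → sL=40/53, sR=200/433, mL=12020/22949, mR=-20/53
obs B: pose=(7,6,S) → sL=50/109, sR=25/29, mL=175/6322, mR=-25/109
sensor matrix S = [[40/53, 200/433], [50/109, 25/29]]; det S = 31827000/72541789
solve [mL_A; mL_B] = S·[w00; w01] and [mR_A; mR_B] = S·[w10; w11]:
  w00 = 1, w01 = -1/2, w10 = -1/2, w11 = 0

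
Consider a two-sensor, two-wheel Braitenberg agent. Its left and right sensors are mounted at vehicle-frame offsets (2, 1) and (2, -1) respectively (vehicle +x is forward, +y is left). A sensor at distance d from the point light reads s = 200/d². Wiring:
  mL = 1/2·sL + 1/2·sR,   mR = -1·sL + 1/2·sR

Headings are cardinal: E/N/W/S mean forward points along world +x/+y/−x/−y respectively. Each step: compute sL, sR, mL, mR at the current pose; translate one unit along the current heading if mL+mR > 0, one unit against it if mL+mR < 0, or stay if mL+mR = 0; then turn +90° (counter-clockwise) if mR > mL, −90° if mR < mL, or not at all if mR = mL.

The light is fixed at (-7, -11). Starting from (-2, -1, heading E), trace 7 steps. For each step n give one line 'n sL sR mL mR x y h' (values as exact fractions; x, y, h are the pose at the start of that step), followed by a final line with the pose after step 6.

0 20/17 20/13 300/221 -90/221 -2 -1 E
1 200/113 200/89 20200/10057 -6500/10057 -1 -1 S
2 5/2 50/29 245/116 -95/58 -1 -2 W
3 200/137 200/157 29400/21509 -17700/21509 -2 -2 N
4 20/17 20/13 300/221 -90/221 -2 -1 E
5 200/113 200/89 20200/10057 -6500/10057 -1 -1 S
6 5/2 50/29 245/116 -95/58 -1 -2 W
final -2 -2 N

n=0: pose=(-2,-1,E); sL=20/17, sR=20/13; mL=300/221, mR=-90/221; mL+mR=210/221 → advance +1; mR−mL=-30/17 → turn -1·90°
n=1: pose=(-1,-1,S); sL=200/113, sR=200/89; mL=20200/10057, mR=-6500/10057; mL+mR=13700/10057 → advance +1; mR−mL=-300/113 → turn -1·90°
n=2: pose=(-1,-2,W); sL=5/2, sR=50/29; mL=245/116, mR=-95/58; mL+mR=55/116 → advance +1; mR−mL=-15/4 → turn -1·90°
n=3: pose=(-2,-2,N); sL=200/137, sR=200/157; mL=29400/21509, mR=-17700/21509; mL+mR=11700/21509 → advance +1; mR−mL=-300/137 → turn -1·90°
n=4: pose=(-2,-1,E); sL=20/17, sR=20/13; mL=300/221, mR=-90/221; mL+mR=210/221 → advance +1; mR−mL=-30/17 → turn -1·90°
n=5: pose=(-1,-1,S); sL=200/113, sR=200/89; mL=20200/10057, mR=-6500/10057; mL+mR=13700/10057 → advance +1; mR−mL=-300/113 → turn -1·90°
n=6: pose=(-1,-2,W); sL=5/2, sR=50/29; mL=245/116, mR=-95/58; mL+mR=55/116 → advance +1; mR−mL=-15/4 → turn -1·90°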